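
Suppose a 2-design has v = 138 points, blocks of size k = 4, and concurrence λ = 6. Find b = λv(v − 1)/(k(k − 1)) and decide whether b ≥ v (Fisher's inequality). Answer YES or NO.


b = λv(v − 1)/(k(k − 1)) = 6·138·137/(4·3) = 113436/12 = 9453.
Compare with v = 138: b ≥ v, so Fisher's inequality holds.

YES


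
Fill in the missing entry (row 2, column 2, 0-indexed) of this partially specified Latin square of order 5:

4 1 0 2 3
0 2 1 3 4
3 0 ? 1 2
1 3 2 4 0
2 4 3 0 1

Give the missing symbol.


Row 2 contains symbols [0, 1, 2, 3] — missing [4].
Column 2 contains symbols [0, 1, 2, 3] — missing [4].
The missing symbol must appear in both missing sets; intersection = [4].
Therefore the hidden value is 4.

Missing value = 4.


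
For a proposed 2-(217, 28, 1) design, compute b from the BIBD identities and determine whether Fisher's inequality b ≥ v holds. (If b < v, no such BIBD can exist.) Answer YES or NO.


b = λv(v − 1)/(k(k − 1)) = 1·217·216/(28·27) = 46872/756 = 62.
Compare with v = 217: b < v, so Fisher's inequality fails.

NO


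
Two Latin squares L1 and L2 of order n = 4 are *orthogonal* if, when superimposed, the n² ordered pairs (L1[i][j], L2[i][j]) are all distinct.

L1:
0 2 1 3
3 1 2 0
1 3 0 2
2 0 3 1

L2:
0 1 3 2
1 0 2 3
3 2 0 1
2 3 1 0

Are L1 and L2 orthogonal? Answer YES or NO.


Form the n² = 16 superimposed pairs (L1[i][j], L2[i][j]), row by row (rows and columns indexed from 0):
row 0: (0,0) (2,1) (1,3) (3,2)
row 1: (3,1) (1,0) (2,2) (0,3)
row 2: (1,3) (3,2) (0,0) (2,1)
row 3: (2,2) (0,3) (3,1) (1,0)
Orthogonality requires all 16 pairs distinct.
But the pair (1,3) repeats: cell (0,2) has L1 = 1, L2 = 3, and cell (2,0) has L1 = 1, L2 = 3.
A repeated pair means some other pair never occurs (only 8 distinct pairs out of 16), so the squares are not orthogonal.
Conclusion: NO.

NO


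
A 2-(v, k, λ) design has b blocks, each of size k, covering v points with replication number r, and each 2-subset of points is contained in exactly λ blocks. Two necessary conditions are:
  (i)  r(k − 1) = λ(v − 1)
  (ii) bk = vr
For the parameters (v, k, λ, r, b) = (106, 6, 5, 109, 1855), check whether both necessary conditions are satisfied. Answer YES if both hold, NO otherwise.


Condition (i): r(k − 1) = 109·5 = 545; λ(v − 1) = 5·105 = 525. Match? NO.
Condition (ii): bk = 1855·6 = 11130; vr = 106·109 = 11554. Match? NO.
Both conditions hold? NO.

NO


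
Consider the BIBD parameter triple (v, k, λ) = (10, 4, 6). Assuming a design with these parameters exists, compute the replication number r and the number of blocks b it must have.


Any 2-(v, k, λ) BIBD satisfies two necessary conditions:
  (i)  Each point sits in r blocks, and counting incidences through any fixed point gives r(k − 1) = λ(v − 1), so r = λ(v − 1)/(k − 1).
  (ii) Total incidences bk = vr, so b = vr/k.
Step 1: r = λ(v − 1)/(k − 1) = 6·(10 − 1)/(4 − 1) = 6·9/3 = 54/3 = 18.
Step 2: b = vr/k = 10·18/4 = 180/4 = 45.
Check integrality: r = 18 ∈ Z ✓, b = 45 ∈ Z ✓.
(These identities are necessary conditions: they determine r and b for any design with these parameters, but do not by themselves prove that one exists.)

r = 18, b = 45.


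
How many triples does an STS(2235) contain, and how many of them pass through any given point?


An STS(v) is a 2-(v, 3, 1) BIBD: block size k = 3, λ = 1.
Replication: r(k − 1) = λ(v − 1) ⇒ r·2 = 2235 − 1 = 2234 ⇒ r = 1117.
Block count: bk = vr ⇒ b·3 = 2235·1117 = 2496495 ⇒ b = 832165.

r = 1117, b = 832165.


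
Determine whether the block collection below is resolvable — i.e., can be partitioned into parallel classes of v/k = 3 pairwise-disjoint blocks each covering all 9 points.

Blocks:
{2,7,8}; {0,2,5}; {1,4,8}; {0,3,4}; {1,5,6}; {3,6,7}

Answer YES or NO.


v = 9, block size k = 3, number of blocks = 6.
For resolvability, blocks must partition into parallel classes of size v/k = 3.
Total blocks must therefore be a multiple of 3: 6 = 3·2 + 0 ⇒ divisible ✓.
Greedy packing gives 2 candidate class(es). Each should be a full parallel class (size 3, covers all 9 points).
  Class 1 (3 blocks): {2,7,8}; {0,3,4}; {1,5,6}. Points covered: [0, 1, 2, 3, 4, 5, 6, 7, 8].
  Class 2 (3 blocks): {0,2,5}; {1,4,8}; {3,6,7}. Points covered: [0, 1, 2, 3, 4, 5, 6, 7, 8].
All classes full (size 3)? YES. All classes cover every point? YES.
Resolvable? YES.

YES


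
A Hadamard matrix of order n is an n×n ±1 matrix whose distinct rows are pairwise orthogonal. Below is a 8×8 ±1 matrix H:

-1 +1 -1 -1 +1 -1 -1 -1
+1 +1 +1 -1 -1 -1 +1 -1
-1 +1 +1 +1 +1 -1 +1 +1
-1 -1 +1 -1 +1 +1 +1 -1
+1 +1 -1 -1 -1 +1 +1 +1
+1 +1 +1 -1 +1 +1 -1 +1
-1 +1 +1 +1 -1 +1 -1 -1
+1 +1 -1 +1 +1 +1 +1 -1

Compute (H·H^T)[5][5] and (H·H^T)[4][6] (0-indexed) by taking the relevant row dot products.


Row 4 of H: [1, 1, -1, -1, -1, 1, 1, 1].
Row 5 of H: [1, 1, 1, -1, 1, 1, -1, 1].
Row 6 of H: [-1, 1, 1, 1, -1, 1, -1, -1].
(H·H^T)[5][5] = Σ_j H[5][j]·H[5][j] = (1)² + (1)² + (1)² + (-1)² + (1)² + (1)² + (-1)² + (1)² = 1 + 1 + 1 + 1 + 1 + 1 + 1 + 1 = 8.
(H·H^T)[4][6] = Σ_j H[4][j]·H[6][j] = (1)·(-1) + (1)·(1) + (-1)·(1) + (-1)·(1) + (-1)·(-1) + (1)·(1) + (1)·(-1) + (1)·(-1) = -1 + 1 + -1 + -1 + 1 + 1 + -1 + -1 = -2.
Rows 4 and 6 are not orthogonal (dot product = -2 ≠ 0), so H is not a Hadamard matrix.

(5,5) entry = 8; (4,6) entry = -2.


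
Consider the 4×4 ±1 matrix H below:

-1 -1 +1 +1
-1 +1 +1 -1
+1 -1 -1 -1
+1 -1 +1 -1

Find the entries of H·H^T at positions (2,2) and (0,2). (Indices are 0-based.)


Row 0 of H: [-1, -1, 1, 1].
Row 2 of H: [1, -1, -1, -1].
(H·H^T)[2][2] = Σ_j H[2][j]·H[2][j] = (1)² + (-1)² + (-1)² + (-1)² = 1 + 1 + 1 + 1 = 4.
(H·H^T)[0][2] = Σ_j H[0][j]·H[2][j] = (-1)·(1) + (-1)·(-1) + (1)·(-1) + (1)·(-1) = -1 + 1 + -1 + -1 = -2.
Rows 0 and 2 are not orthogonal (dot product = -2 ≠ 0), so H is not a Hadamard matrix.

(2,2) entry = 4; (0,2) entry = -2.


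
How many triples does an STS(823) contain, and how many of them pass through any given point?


An STS(v) is a 2-(v, 3, 1) BIBD: block size k = 3, λ = 1.
Replication: r(k − 1) = λ(v − 1) ⇒ r·2 = 823 − 1 = 822 ⇒ r = 411.
Block count: b = v(v − 1)/6 = 823·822/6 = 676506/6 = 112751.
(Check via bk = vr: 112751·3 = 338253 = 823·411 = 338253 ✓.)

r = 411, b = 112751.


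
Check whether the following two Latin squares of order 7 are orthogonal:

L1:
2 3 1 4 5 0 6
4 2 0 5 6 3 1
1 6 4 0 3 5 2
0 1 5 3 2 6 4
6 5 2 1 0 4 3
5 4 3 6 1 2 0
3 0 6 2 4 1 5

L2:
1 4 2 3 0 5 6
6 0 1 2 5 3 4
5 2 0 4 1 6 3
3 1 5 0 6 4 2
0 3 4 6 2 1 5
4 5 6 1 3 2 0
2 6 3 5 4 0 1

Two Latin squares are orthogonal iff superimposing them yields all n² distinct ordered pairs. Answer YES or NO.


Form the n² = 49 superimposed pairs (L1[i][j], L2[i][j]), row by row (rows and columns indexed from 0):
row 0: (2,1) (3,4) (1,2) (4,3) (5,0) (0,5) (6,6)
row 1: (4,6) (2,0) (0,1) (5,2) (6,5) (3,3) (1,4)
row 2: (1,5) (6,2) (4,0) (0,4) (3,1) (5,6) (2,3)
row 3: (0,3) (1,1) (5,5) (3,0) (2,6) (6,4) (4,2)
row 4: (6,0) (5,3) (2,4) (1,6) (0,2) (4,1) (3,5)
row 5: (5,4) (4,5) (3,6) (6,1) (1,3) (2,2) (0,0)
row 6: (3,2) (0,6) (6,3) (2,5) (4,4) (1,0) (5,1)
Orthogonality requires all 49 pairs distinct.
Check by first coordinate: for each symbol s of L1, list the L2 entries in the n cells where L1 = s; they must all differ.
  L1 = 0: L2 entries (in reading order) 5, 1, 4, 3, 2, 0, 6 — all 7 distinct ✓
  L1 = 1: L2 entries (in reading order) 2, 4, 5, 1, 6, 3, 0 — all 7 distinct ✓
  L1 = 2: L2 entries (in reading order) 1, 0, 3, 6, 4, 2, 5 — all 7 distinct ✓
  L1 = 3: L2 entries (in reading order) 4, 3, 1, 0, 5, 6, 2 — all 7 distinct ✓
  L1 = 4: L2 entries (in reading order) 3, 6, 0, 2, 1, 5, 4 — all 7 distinct ✓
  L1 = 5: L2 entries (in reading order) 0, 2, 6, 5, 3, 4, 1 — all 7 distinct ✓
  L1 = 6: L2 entries (in reading order) 6, 5, 2, 4, 0, 1, 3 — all 7 distinct ✓
Every symbol of L1 meets every symbol of L2 exactly once, so all 49 pairs are distinct (49 of 49).
Conclusion: YES.

YES


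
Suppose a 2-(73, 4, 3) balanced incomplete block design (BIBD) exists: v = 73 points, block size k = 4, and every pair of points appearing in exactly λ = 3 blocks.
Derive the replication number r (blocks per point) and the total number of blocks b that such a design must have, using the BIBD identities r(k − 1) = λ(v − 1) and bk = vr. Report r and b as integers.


Any 2-(v, k, λ) BIBD satisfies two necessary conditions:
  (i)  Each point sits in r blocks, and counting incidences through any fixed point gives r(k − 1) = λ(v − 1), so r = λ(v − 1)/(k − 1).
  (ii) Total incidences bk = vr, so b = vr/k.
Step 1: r = λ(v − 1)/(k − 1) = 3·(73 − 1)/(4 − 1) = 3·72/3 = 216/3 = 72.
Step 2: b = vr/k = 73·72/4 = 5256/4 = 1314.
Check integrality: r = 72 ∈ Z ✓, b = 1314 ∈ Z ✓.
(These identities are necessary conditions: they determine r and b for any design with these parameters, but do not by themselves prove that one exists.)

r = 72, b = 1314.


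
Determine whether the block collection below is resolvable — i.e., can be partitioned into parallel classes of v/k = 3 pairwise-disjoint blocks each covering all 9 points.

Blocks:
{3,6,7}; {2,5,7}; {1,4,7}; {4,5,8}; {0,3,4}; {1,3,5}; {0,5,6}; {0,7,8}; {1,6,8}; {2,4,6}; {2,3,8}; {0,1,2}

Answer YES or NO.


v = 9, block size k = 3, number of blocks = 12.
For resolvability, blocks must partition into parallel classes of size v/k = 3.
Total blocks must therefore be a multiple of 3: 12 = 3·4 + 0 ⇒ divisible ✓.
Greedy packing gives 4 candidate class(es). Each should be a full parallel class (size 3, covers all 9 points).
  Class 1 (3 blocks): {3,6,7}; {4,5,8}; {0,1,2}. Points covered: [0, 1, 2, 3, 4, 5, 6, 7, 8].
  Class 2 (3 blocks): {2,5,7}; {0,3,4}; {1,6,8}. Points covered: [0, 1, 2, 3, 4, 5, 6, 7, 8].
  Class 3 (3 blocks): {1,4,7}; {0,5,6}; {2,3,8}. Points covered: [0, 1, 2, 3, 4, 5, 6, 7, 8].
  Class 4 (3 blocks): {1,3,5}; {0,7,8}; {2,4,6}. Points covered: [0, 1, 2, 3, 4, 5, 6, 7, 8].
All classes full (size 3)? YES. All classes cover every point? YES.
Resolvable? YES.

YES


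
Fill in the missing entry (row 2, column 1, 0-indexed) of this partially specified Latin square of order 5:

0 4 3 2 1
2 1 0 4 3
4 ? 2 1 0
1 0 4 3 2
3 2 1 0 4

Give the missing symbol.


Row 2 contains symbols [0, 1, 2, 4] — missing [3].
Column 1 contains symbols [0, 1, 2, 4] — missing [3].
The missing symbol must appear in both missing sets; intersection = [3].
Therefore the hidden value is 3.

Missing value = 3.


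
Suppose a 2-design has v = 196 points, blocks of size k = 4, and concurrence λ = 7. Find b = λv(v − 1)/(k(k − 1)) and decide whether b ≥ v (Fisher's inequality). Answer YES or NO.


b = λv(v − 1)/(k(k − 1)) = 7·196·195/(4·3) = 267540/12 = 22295.
Compare with v = 196: b ≥ v, so Fisher's inequality holds.

YES


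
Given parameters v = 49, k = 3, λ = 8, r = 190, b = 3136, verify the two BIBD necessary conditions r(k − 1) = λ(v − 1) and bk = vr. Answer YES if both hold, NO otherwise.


Condition (i): r(k − 1) = 190·2 = 380; λ(v − 1) = 8·48 = 384. Match? NO.
Condition (ii): bk = 3136·3 = 9408; vr = 49·190 = 9310. Match? NO.
Both conditions hold? NO.

NO


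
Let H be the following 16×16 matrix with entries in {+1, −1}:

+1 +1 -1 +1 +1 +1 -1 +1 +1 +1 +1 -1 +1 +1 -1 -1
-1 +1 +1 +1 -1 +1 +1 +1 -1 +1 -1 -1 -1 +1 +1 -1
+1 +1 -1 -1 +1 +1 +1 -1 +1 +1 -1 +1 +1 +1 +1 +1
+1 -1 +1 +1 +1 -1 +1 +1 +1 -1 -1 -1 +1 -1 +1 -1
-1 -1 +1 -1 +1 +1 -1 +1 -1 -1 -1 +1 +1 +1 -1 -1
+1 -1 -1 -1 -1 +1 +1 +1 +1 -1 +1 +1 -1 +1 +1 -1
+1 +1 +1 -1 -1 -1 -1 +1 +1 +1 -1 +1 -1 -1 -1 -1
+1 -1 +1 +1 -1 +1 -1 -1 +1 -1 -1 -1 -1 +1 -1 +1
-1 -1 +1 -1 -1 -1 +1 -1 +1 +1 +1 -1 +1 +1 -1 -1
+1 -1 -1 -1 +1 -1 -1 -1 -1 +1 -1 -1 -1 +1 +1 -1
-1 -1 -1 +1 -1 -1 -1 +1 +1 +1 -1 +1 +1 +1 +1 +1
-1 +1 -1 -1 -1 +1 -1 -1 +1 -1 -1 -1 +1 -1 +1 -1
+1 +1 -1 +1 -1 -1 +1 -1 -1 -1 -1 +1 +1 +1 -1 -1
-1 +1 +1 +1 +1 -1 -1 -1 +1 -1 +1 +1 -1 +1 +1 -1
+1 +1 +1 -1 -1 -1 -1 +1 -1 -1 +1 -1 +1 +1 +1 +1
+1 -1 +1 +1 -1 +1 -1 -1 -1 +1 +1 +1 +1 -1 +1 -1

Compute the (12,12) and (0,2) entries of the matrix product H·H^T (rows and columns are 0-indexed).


Row 0 of H: [1, 1, -1, 1, 1, 1, -1, 1, 1, 1, 1, -1, 1, 1, -1, -1].
Row 2 of H: [1, 1, -1, -1, 1, 1, 1, -1, 1, 1, -1, 1, 1, 1, 1, 1].
Row 12 of H: [1, 1, -1, 1, -1, -1, 1, -1, -1, -1, -1, 1, 1, 1, -1, -1].
(H·H^T)[12][12] = Σ_j H[12][j]·H[12][j] = (1)² + (1)² + (-1)² + (1)² + (-1)² + (-1)² + (1)² + (-1)² + (-1)² + (-1)² + (-1)² + (1)² + (1)² + (1)² + (-1)² + (-1)² = 1 + 1 + 1 + 1 + 1 + 1 + 1 + 1 + 1 + 1 + 1 + 1 + 1 + 1 + 1 + 1 = 16.
(H·H^T)[0][2] = Σ_j H[0][j]·H[2][j] = (1)·(1) + (1)·(1) + (-1)·(-1) + (1)·(-1) + (1)·(1) + (1)·(1) + (-1)·(1) + (1)·(-1) + (1)·(1) + (1)·(1) + (1)·(-1) + (-1)·(1) + (1)·(1) + (1)·(1) + (-1)·(1) + (-1)·(1) = 1 + 1 + 1 + -1 + 1 + 1 + -1 + -1 + 1 + 1 + -1 + -1 + 1 + 1 + -1 + -1 = 2.
Rows 0 and 2 are not orthogonal (dot product = 2 ≠ 0), so H is not a Hadamard matrix.

(12,12) entry = 16; (0,2) entry = 2.


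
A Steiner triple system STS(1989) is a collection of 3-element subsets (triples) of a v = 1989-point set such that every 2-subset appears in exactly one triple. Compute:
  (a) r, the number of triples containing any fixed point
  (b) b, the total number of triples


An STS(v) is a 2-(v, 3, 1) BIBD: block size k = 3, λ = 1.
Replication: r(k − 1) = λ(v − 1) ⇒ r·2 = 1989 − 1 = 1988 ⇒ r = 994.
Block count: b = v(v − 1)/6 = 1989·1988/6 = 3954132/6 = 659022.
(Check via bk = vr: 659022·3 = 1977066 = 1989·994 = 1977066 ✓.)

r = 994, b = 659022.


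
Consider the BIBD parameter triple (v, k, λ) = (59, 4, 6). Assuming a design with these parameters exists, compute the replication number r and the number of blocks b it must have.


Any 2-(v, k, λ) BIBD satisfies two necessary conditions:
  (i)  Each point sits in r blocks, and counting incidences through any fixed point gives r(k − 1) = λ(v − 1), so r = λ(v − 1)/(k − 1).
  (ii) Total incidences bk = vr, so b = vr/k.
Step 1: r = λ(v − 1)/(k − 1) = 6·(59 − 1)/(4 − 1) = 6·58/3 = 348/3 = 116.
Step 2: b = vr/k = 59·116/4 = 6844/4 = 1711.
Check integrality: r = 116 ∈ Z ✓, b = 1711 ∈ Z ✓.
(These identities are necessary conditions: they determine r and b for any design with these parameters, but do not by themselves prove that one exists.)

r = 116, b = 1711.


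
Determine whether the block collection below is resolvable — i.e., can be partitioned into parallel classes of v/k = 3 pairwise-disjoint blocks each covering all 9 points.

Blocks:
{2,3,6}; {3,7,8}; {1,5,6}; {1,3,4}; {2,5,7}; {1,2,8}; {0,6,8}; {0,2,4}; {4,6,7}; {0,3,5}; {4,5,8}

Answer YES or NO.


v = 9, block size k = 3, number of blocks = 11.
For resolvability, blocks must partition into parallel classes of size v/k = 3.
Total blocks must therefore be a multiple of 3: 11 = 3·3 + 2 ⇒ not divisible ✗.
Resolvable? NO.

NO


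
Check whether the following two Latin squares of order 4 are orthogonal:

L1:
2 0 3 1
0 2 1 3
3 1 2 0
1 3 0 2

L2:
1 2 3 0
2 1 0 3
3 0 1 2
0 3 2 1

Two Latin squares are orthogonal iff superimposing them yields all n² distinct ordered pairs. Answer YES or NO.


Form the n² = 16 superimposed pairs (L1[i][j], L2[i][j]), row by row (rows and columns indexed from 0):
row 0: (2,1) (0,2) (3,3) (1,0)
row 1: (0,2) (2,1) (1,0) (3,3)
row 2: (3,3) (1,0) (2,1) (0,2)
row 3: (1,0) (3,3) (0,2) (2,1)
Orthogonality requires all 16 pairs distinct.
But the pair (0,2) repeats: cell (0,1) has L1 = 0, L2 = 2, and cell (1,0) has L1 = 0, L2 = 2.
A repeated pair means some other pair never occurs (only 4 distinct pairs out of 16), so the squares are not orthogonal.
Conclusion: NO.

NO


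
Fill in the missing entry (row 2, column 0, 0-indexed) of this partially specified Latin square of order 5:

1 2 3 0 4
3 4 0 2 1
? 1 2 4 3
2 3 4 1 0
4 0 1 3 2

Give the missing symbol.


Row 2 contains symbols [1, 2, 3, 4] — missing [0].
Column 0 contains symbols [1, 2, 3, 4] — missing [0].
The missing symbol must appear in both missing sets; intersection = [0].
Therefore the hidden value is 0.

Missing value = 0.


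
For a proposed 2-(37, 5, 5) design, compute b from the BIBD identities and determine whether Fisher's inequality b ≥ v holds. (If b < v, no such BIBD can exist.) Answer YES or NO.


b = λv(v − 1)/(k(k − 1)) = 5·37·36/(5·4) = 6660/20 = 333.
Compare with v = 37: b ≥ v, so Fisher's inequality holds.

YES


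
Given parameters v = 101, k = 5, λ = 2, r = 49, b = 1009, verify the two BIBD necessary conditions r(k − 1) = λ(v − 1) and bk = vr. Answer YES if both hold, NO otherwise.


Condition (i): r(k − 1) = 49·4 = 196; λ(v − 1) = 2·100 = 200. Match? NO.
Condition (ii): bk = 1009·5 = 5045; vr = 101·49 = 4949. Match? NO.
Both conditions hold? NO.

NO


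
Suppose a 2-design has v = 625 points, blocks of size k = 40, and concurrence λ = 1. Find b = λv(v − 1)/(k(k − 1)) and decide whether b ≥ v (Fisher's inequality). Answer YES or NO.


r = λ(v − 1)/(k − 1) = 1·624/39 = 16.
b = vr/k = 625·16/40 = 250.
Fisher's inequality: b ≥ v ⇔ 250 ≥ 625? NO.

NO


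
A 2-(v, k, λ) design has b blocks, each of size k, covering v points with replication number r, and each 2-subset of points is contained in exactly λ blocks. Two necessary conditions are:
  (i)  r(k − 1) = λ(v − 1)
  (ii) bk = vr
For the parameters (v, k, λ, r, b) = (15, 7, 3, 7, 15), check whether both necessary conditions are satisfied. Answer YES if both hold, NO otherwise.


Condition (i): r(k − 1) = 7·6 = 42; λ(v − 1) = 3·14 = 42. Match? YES.
Condition (ii): bk = 15·7 = 105; vr = 15·7 = 105. Match? YES.
Both conditions hold? YES.

YES


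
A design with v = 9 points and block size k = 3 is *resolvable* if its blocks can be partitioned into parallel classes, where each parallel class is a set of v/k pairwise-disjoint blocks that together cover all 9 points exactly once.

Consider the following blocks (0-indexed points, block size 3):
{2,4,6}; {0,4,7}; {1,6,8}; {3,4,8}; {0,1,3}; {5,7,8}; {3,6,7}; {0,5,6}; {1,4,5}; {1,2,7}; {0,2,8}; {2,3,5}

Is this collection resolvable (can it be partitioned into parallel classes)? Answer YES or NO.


v = 9, block size k = 3, number of blocks = 12.
For resolvability, blocks must partition into parallel classes of size v/k = 3.
Total blocks must therefore be a multiple of 3: 12 = 3·4 + 0 ⇒ divisible ✓.
Greedy packing gives 4 candidate class(es). Each should be a full parallel class (size 3, covers all 9 points).
  Class 1 (3 blocks): {2,4,6}; {0,1,3}; {5,7,8}. Points covered: [0, 1, 2, 3, 4, 5, 6, 7, 8].
  Class 2 (3 blocks): {0,4,7}; {1,6,8}; {2,3,5}. Points covered: [0, 1, 2, 3, 4, 5, 6, 7, 8].
  Class 3 (3 blocks): {3,4,8}; {0,5,6}; {1,2,7}. Points covered: [0, 1, 2, 3, 4, 5, 6, 7, 8].
  Class 4 (3 blocks): {3,6,7}; {1,4,5}; {0,2,8}. Points covered: [0, 1, 2, 3, 4, 5, 6, 7, 8].
All classes full (size 3)? YES. All classes cover every point? YES.
Resolvable? YES.

YES


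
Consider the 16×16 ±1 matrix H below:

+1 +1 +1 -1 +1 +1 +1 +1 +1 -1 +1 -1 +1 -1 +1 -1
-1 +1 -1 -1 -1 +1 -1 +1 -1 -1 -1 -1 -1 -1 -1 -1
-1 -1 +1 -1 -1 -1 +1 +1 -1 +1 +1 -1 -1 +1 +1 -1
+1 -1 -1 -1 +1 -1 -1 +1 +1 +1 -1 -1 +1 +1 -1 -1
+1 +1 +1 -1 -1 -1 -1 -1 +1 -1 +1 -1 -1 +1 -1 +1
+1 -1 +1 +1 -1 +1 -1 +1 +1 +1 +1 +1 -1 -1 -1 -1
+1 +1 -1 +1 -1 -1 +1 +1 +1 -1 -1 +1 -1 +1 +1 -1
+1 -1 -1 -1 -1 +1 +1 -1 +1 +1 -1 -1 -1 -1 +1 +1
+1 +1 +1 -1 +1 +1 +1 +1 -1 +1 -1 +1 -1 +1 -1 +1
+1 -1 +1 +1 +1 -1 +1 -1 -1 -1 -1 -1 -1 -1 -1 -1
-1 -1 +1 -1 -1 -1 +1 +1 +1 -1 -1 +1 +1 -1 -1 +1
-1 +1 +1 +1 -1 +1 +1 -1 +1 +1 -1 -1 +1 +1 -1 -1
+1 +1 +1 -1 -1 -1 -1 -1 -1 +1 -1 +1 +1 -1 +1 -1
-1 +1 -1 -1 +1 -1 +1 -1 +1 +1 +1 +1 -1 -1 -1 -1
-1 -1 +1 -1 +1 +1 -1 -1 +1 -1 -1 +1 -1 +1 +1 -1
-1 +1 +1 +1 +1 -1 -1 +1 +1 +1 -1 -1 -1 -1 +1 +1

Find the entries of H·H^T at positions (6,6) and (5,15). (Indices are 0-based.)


Row 5 of H: [1, -1, 1, 1, -1, 1, -1, 1, 1, 1, 1, 1, -1, -1, -1, -1].
Row 6 of H: [1, 1, -1, 1, -1, -1, 1, 1, 1, -1, -1, 1, -1, 1, 1, -1].
Row 15 of H: [-1, 1, 1, 1, 1, -1, -1, 1, 1, 1, -1, -1, -1, -1, 1, 1].
(H·H^T)[6][6] = Σ_j H[6][j]·H[6][j] = (1)² + (1)² + (-1)² + (1)² + (-1)² + (-1)² + (1)² + (1)² + (1)² + (-1)² + (-1)² + (1)² + (-1)² + (1)² + (1)² + (-1)² = 1 + 1 + 1 + 1 + 1 + 1 + 1 + 1 + 1 + 1 + 1 + 1 + 1 + 1 + 1 + 1 = 16.
(H·H^T)[5][15] = Σ_j H[5][j]·H[15][j] = (1)·(-1) + (-1)·(1) + (1)·(1) + (1)·(1) + (-1)·(1) + (1)·(-1) + (-1)·(-1) + (1)·(1) + (1)·(1) + (1)·(1) + (1)·(-1) + (1)·(-1) + (-1)·(-1) + (-1)·(-1) + (-1)·(1) + (-1)·(1) = -1 + -1 + 1 + 1 + -1 + -1 + 1 + 1 + 1 + 1 + -1 + -1 + 1 + 1 + -1 + -1 = 0.
So rows 5 and 15 are orthogonal; the diagonal entry equals n = 16.

(6,6) entry = 16; (5,15) entry = 0.


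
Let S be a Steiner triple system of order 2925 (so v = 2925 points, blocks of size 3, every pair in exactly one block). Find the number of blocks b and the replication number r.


An STS(v) is a 2-(v, 3, 1) BIBD: block size k = 3, λ = 1.
Replication: r(k − 1) = λ(v − 1) ⇒ r·2 = 2925 − 1 = 2924 ⇒ r = 1462.
Block count: b = v(v − 1)/6 = 2925·2924/6 = 8552700/6 = 1425450.

r = 1462, b = 1425450.


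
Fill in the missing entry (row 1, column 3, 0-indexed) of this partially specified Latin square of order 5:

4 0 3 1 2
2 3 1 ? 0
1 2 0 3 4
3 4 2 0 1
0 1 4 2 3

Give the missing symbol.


Row 1 contains symbols [0, 1, 2, 3] — missing [4].
Column 3 contains symbols [0, 1, 2, 3] — missing [4].
The missing symbol must appear in both missing sets; intersection = [4].
Therefore the hidden value is 4.

Missing value = 4.


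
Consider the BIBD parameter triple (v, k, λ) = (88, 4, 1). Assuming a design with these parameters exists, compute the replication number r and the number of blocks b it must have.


Any 2-(v, k, λ) BIBD satisfies two necessary conditions:
  (i)  Each point sits in r blocks, and counting incidences through any fixed point gives r(k − 1) = λ(v − 1), so r = λ(v − 1)/(k − 1).
  (ii) Total incidences bk = vr, so b = vr/k.
Step 1: r = λ(v − 1)/(k − 1) = 1·(88 − 1)/(4 − 1) = 1·87/3 = 87/3 = 29.
Step 2: b = vr/k = 88·29/4 = 2552/4 = 638.
Check integrality: r = 29 ∈ Z ✓, b = 638 ∈ Z ✓.
(These identities are necessary conditions: they determine r and b for any design with these parameters, but do not by themselves prove that one exists.)

r = 29, b = 638.


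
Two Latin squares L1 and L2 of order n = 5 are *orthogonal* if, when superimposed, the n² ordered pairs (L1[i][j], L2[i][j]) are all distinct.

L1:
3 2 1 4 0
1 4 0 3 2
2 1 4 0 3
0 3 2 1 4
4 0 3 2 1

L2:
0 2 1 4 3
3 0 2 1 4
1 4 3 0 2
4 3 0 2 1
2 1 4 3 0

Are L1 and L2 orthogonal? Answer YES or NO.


Form the n² = 25 superimposed pairs (L1[i][j], L2[i][j]), row by row (rows and columns indexed from 0):
row 0: (3,0) (2,2) (1,1) (4,4) (0,3)
row 1: (1,3) (4,0) (0,2) (3,1) (2,4)
row 2: (2,1) (1,4) (4,3) (0,0) (3,2)
row 3: (0,4) (3,3) (2,0) (1,2) (4,1)
row 4: (4,2) (0,1) (3,4) (2,3) (1,0)
Orthogonality requires all 25 pairs distinct.
Check by first coordinate: for each symbol s of L1, list the L2 entries in the n cells where L1 = s; they must all differ.
  L1 = 0: L2 entries (in reading order) 3, 2, 0, 4, 1 — all 5 distinct ✓
  L1 = 1: L2 entries (in reading order) 1, 3, 4, 2, 0 — all 5 distinct ✓
  L1 = 2: L2 entries (in reading order) 2, 4, 1, 0, 3 — all 5 distinct ✓
  L1 = 3: L2 entries (in reading order) 0, 1, 2, 3, 4 — all 5 distinct ✓
  L1 = 4: L2 entries (in reading order) 4, 0, 3, 1, 2 — all 5 distinct ✓
Every symbol of L1 meets every symbol of L2 exactly once, so all 25 pairs are distinct (25 of 25).
Conclusion: YES.

YES


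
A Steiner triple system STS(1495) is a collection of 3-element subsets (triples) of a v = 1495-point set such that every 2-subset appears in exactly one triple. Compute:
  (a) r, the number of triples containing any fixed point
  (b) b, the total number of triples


An STS(v) is a 2-(v, 3, 1) BIBD: block size k = 3, λ = 1.
Replication: r(k − 1) = λ(v − 1) ⇒ r·2 = 1495 − 1 = 1494 ⇒ r = 747.
Block count: bk = vr ⇒ b·3 = 1495·747 = 1116765 ⇒ b = 372255.
(Check via b = v(v − 1)/6 = 1495·1494/6 = 2233530/6 = 372255.)

r = 747, b = 372255.


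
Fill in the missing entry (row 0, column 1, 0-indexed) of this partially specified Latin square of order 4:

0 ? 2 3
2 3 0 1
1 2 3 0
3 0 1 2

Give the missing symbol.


Row 0 contains symbols [0, 2, 3] — missing [1].
Column 1 contains symbols [0, 2, 3] — missing [1].
The missing symbol must appear in both missing sets; intersection = [1].
Therefore the hidden value is 1.

Missing value = 1.


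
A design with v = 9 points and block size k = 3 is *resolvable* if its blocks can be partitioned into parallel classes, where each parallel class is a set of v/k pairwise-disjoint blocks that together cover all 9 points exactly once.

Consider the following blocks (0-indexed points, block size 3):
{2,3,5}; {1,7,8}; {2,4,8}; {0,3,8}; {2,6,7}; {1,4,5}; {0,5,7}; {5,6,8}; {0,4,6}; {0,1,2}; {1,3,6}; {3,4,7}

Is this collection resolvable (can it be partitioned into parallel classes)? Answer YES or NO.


v = 9, block size k = 3, number of blocks = 12.
For resolvability, blocks must partition into parallel classes of size v/k = 3.
Total blocks must therefore be a multiple of 3: 12 = 3·4 + 0 ⇒ divisible ✓.
Greedy packing gives 4 candidate class(es). Each should be a full parallel class (size 3, covers all 9 points).
  Class 1 (3 blocks): {2,3,5}; {1,7,8}; {0,4,6}. Points covered: [0, 1, 2, 3, 4, 5, 6, 7, 8].
  Class 2 (3 blocks): {2,4,8}; {0,5,7}; {1,3,6}. Points covered: [0, 1, 2, 3, 4, 5, 6, 7, 8].
  Class 3 (3 blocks): {0,3,8}; {2,6,7}; {1,4,5}. Points covered: [0, 1, 2, 3, 4, 5, 6, 7, 8].
  Class 4 (3 blocks): {5,6,8}; {0,1,2}; {3,4,7}. Points covered: [0, 1, 2, 3, 4, 5, 6, 7, 8].
All classes full (size 3)? YES. All classes cover every point? YES.
Resolvable? YES.

YES


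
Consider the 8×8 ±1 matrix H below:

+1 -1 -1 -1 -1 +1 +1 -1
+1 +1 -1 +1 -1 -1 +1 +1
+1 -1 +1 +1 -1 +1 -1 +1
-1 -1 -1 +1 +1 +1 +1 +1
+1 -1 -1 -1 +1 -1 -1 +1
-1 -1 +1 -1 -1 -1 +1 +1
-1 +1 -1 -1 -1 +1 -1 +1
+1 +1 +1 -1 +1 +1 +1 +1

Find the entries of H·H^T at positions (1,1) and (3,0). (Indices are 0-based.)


Row 0 of H: [1, -1, -1, -1, -1, 1, 1, -1].
Row 1 of H: [1, 1, -1, 1, -1, -1, 1, 1].
Row 3 of H: [-1, -1, -1, 1, 1, 1, 1, 1].
(H·H^T)[1][1] = Σ_j H[1][j]·H[1][j] = (1)² + (1)² + (-1)² + (1)² + (-1)² + (-1)² + (1)² + (1)² = 1 + 1 + 1 + 1 + 1 + 1 + 1 + 1 = 8.
(H·H^T)[3][0] = Σ_j H[3][j]·H[0][j] = (-1)·(1) + (-1)·(-1) + (-1)·(-1) + (1)·(-1) + (1)·(-1) + (1)·(1) + (1)·(1) + (1)·(-1) = -1 + 1 + 1 + -1 + -1 + 1 + 1 + -1 = 0.
So rows 3 and 0 are orthogonal; the diagonal entry equals n = 8.

(1,1) entry = 8; (3,0) entry = 0.


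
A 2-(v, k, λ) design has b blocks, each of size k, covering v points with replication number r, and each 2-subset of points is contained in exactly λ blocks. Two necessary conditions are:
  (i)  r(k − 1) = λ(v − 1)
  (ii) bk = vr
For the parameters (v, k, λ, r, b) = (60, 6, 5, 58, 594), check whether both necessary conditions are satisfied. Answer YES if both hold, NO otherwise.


Condition (i): r(k − 1) = 58·5 = 290; λ(v − 1) = 5·59 = 295. Match? NO.
Condition (ii): bk = 594·6 = 3564; vr = 60·58 = 3480. Match? NO.
Both conditions hold? NO.

NO


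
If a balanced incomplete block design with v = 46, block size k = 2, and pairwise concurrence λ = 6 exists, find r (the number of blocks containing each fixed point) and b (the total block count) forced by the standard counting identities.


Any 2-(v, k, λ) BIBD satisfies two necessary conditions:
  (i)  Each point sits in r blocks, and counting incidences through any fixed point gives r(k − 1) = λ(v − 1), so r = λ(v − 1)/(k − 1).
  (ii) Total incidences bk = vr, so b = vr/k.
Step 1: r = λ(v − 1)/(k − 1) = 6·(46 − 1)/(2 − 1) = 6·45/1 = 270/1 = 270.
Step 2: b = vr/k = 46·270/2 = 12420/2 = 6210.
Check integrality: r = 270 ∈ Z ✓, b = 6210 ∈ Z ✓.
(These identities are necessary conditions: they determine r and b for any design with these parameters, but do not by themselves prove that one exists.)

r = 270, b = 6210.


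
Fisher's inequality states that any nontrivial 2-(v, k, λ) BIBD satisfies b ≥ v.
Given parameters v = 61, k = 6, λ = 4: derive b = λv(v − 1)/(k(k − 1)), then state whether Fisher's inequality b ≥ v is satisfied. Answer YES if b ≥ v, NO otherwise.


b = λv(v − 1)/(k(k − 1)) = 4·61·60/(6·5) = 14640/30 = 488.
Compare with v = 61: b ≥ v, so Fisher's inequality holds.

YES


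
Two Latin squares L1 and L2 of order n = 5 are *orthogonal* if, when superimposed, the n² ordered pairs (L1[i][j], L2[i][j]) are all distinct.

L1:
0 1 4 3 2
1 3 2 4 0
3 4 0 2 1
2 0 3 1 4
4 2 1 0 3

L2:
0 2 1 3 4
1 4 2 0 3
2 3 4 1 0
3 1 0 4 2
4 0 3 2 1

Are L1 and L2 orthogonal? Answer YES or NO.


Form the n² = 25 superimposed pairs (L1[i][j], L2[i][j]), row by row (rows and columns indexed from 0):
row 0: (0,0) (1,2) (4,1) (3,3) (2,4)
row 1: (1,1) (3,4) (2,2) (4,0) (0,3)
row 2: (3,2) (4,3) (0,4) (2,1) (1,0)
row 3: (2,3) (0,1) (3,0) (1,4) (4,2)
row 4: (4,4) (2,0) (1,3) (0,2) (3,1)
Orthogonality requires all 25 pairs distinct.
Check by first coordinate: for each symbol s of L1, list the L2 entries in the n cells where L1 = s; they must all differ.
  L1 = 0: L2 entries (in reading order) 0, 3, 4, 1, 2 — all 5 distinct ✓
  L1 = 1: L2 entries (in reading order) 2, 1, 0, 4, 3 — all 5 distinct ✓
  L1 = 2: L2 entries (in reading order) 4, 2, 1, 3, 0 — all 5 distinct ✓
  L1 = 3: L2 entries (in reading order) 3, 4, 2, 0, 1 — all 5 distinct ✓
  L1 = 4: L2 entries (in reading order) 1, 0, 3, 2, 4 — all 5 distinct ✓
Every symbol of L1 meets every symbol of L2 exactly once, so all 25 pairs are distinct (25 of 25).
Conclusion: YES.

YES


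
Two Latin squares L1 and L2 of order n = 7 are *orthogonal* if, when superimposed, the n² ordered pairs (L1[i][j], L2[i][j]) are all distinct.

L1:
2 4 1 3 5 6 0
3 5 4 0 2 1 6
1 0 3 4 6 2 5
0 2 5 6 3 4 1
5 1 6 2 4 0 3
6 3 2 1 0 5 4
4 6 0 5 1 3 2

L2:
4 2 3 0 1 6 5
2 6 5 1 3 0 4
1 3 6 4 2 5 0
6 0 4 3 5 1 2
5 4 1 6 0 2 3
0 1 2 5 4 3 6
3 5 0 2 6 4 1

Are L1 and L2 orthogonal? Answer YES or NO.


Form the n² = 49 superimposed pairs (L1[i][j], L2[i][j]), row by row (rows and columns indexed from 0):
row 0: (2,4) (4,2) (1,3) (3,0) (5,1) (6,6) (0,5)
row 1: (3,2) (5,6) (4,5) (0,1) (2,3) (1,0) (6,4)
row 2: (1,1) (0,3) (3,6) (4,4) (6,2) (2,5) (5,0)
row 3: (0,6) (2,0) (5,4) (6,3) (3,5) (4,1) (1,2)
row 4: (5,5) (1,4) (6,1) (2,6) (4,0) (0,2) (3,3)
row 5: (6,0) (3,1) (2,2) (1,5) (0,4) (5,3) (4,6)
row 6: (4,3) (6,5) (0,0) (5,2) (1,6) (3,4) (2,1)
Orthogonality requires all 49 pairs distinct.
Check by first coordinate: for each symbol s of L1, list the L2 entries in the n cells where L1 = s; they must all differ.
  L1 = 0: L2 entries (in reading order) 5, 1, 3, 6, 2, 4, 0 — all 7 distinct ✓
  L1 = 1: L2 entries (in reading order) 3, 0, 1, 2, 4, 5, 6 — all 7 distinct ✓
  L1 = 2: L2 entries (in reading order) 4, 3, 5, 0, 6, 2, 1 — all 7 distinct ✓
  L1 = 3: L2 entries (in reading order) 0, 2, 6, 5, 3, 1, 4 — all 7 distinct ✓
  L1 = 4: L2 entries (in reading order) 2, 5, 4, 1, 0, 6, 3 — all 7 distinct ✓
  L1 = 5: L2 entries (in reading order) 1, 6, 0, 4, 5, 3, 2 — all 7 distinct ✓
  L1 = 6: L2 entries (in reading order) 6, 4, 2, 3, 1, 0, 5 — all 7 distinct ✓
Every symbol of L1 meets every symbol of L2 exactly once, so all 49 pairs are distinct (49 of 49).
Conclusion: YES.

YES


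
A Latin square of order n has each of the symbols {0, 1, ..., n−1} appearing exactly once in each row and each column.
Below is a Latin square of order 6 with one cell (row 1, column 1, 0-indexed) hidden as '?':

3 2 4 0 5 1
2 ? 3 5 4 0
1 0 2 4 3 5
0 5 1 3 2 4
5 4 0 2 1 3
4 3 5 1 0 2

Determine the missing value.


Row 1 contains symbols [0, 2, 3, 4, 5] — missing [1].
Column 1 contains symbols [0, 2, 3, 4, 5] — missing [1].
The missing symbol must appear in both missing sets; intersection = [1].
Therefore the hidden value is 1.

Missing value = 1.


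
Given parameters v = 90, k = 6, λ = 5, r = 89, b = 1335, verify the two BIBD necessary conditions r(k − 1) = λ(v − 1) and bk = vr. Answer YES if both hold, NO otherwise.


Condition (i): r(k − 1) = 89·5 = 445; λ(v − 1) = 5·89 = 445. Match? YES.
Condition (ii): bk = 1335·6 = 8010; vr = 90·89 = 8010. Match? YES.
Both conditions hold? YES.

YES


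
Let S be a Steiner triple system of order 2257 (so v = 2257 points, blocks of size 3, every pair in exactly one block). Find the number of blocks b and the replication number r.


An STS(v) is a 2-(v, 3, 1) BIBD: block size k = 3, λ = 1.
Replication: r(k − 1) = λ(v − 1) ⇒ r·2 = 2257 − 1 = 2256 ⇒ r = 1128.
Block count: b = v(v − 1)/6 = 2257·2256/6 = 5091792/6 = 848632.

r = 1128, b = 848632.


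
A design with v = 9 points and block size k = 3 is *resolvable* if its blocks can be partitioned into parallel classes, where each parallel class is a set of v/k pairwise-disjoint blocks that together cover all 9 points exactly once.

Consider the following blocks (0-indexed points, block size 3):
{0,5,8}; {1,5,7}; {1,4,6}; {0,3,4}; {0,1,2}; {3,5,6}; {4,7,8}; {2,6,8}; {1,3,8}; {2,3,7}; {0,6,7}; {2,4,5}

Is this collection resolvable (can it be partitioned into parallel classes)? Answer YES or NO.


v = 9, block size k = 3, number of blocks = 12.
For resolvability, blocks must partition into parallel classes of size v/k = 3.
Total blocks must therefore be a multiple of 3: 12 = 3·4 + 0 ⇒ divisible ✓.
Greedy packing gives 4 candidate class(es). Each should be a full parallel class (size 3, covers all 9 points).
  Class 1 (3 blocks): {0,5,8}; {1,4,6}; {2,3,7}. Points covered: [0, 1, 2, 3, 4, 5, 6, 7, 8].
  Class 2 (3 blocks): {1,5,7}; {0,3,4}; {2,6,8}. Points covered: [0, 1, 2, 3, 4, 5, 6, 7, 8].
  Class 3 (3 blocks): {0,1,2}; {3,5,6}; {4,7,8}. Points covered: [0, 1, 2, 3, 4, 5, 6, 7, 8].
  Class 4 (3 blocks): {1,3,8}; {0,6,7}; {2,4,5}. Points covered: [0, 1, 2, 3, 4, 5, 6, 7, 8].
All classes full (size 3)? YES. All classes cover every point? YES.
Resolvable? YES.

YES


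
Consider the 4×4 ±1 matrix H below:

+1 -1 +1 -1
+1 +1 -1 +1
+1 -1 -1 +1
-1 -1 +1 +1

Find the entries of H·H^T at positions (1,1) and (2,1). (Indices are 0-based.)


Row 1 of H: [1, 1, -1, 1].
Row 2 of H: [1, -1, -1, 1].
(H·H^T)[1][1] = Σ_j H[1][j]·H[1][j] = (1)² + (1)² + (-1)² + (1)² = 1 + 1 + 1 + 1 = 4.
(H·H^T)[2][1] = Σ_j H[2][j]·H[1][j] = (1)·(1) + (-1)·(1) + (-1)·(-1) + (1)·(1) = 1 + -1 + 1 + 1 = 2.
Rows 2 and 1 are not orthogonal (dot product = 2 ≠ 0), so H is not a Hadamard matrix.

(1,1) entry = 4; (2,1) entry = 2.


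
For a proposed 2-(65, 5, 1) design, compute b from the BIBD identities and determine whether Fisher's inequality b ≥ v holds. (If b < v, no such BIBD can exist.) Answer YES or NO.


r = λ(v − 1)/(k − 1) = 1·64/4 = 16.
b = vr/k = 65·16/5 = 208.
Fisher's inequality: b ≥ v ⇔ 208 ≥ 65? YES.

YES


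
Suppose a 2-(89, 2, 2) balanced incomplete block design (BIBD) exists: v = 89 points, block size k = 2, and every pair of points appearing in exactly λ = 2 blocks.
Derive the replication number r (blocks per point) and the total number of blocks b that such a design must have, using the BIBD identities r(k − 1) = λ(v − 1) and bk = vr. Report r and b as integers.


Any 2-(v, k, λ) BIBD satisfies two necessary conditions:
  (i)  Each point sits in r blocks, and counting incidences through any fixed point gives r(k − 1) = λ(v − 1), so r = λ(v − 1)/(k − 1).
  (ii) Total incidences bk = vr, so b = vr/k.
Step 1: r = λ(v − 1)/(k − 1) = 2·(89 − 1)/(2 − 1) = 2·88/1 = 176/1 = 176.
Step 2: b = vr/k = 89·176/2 = 15664/2 = 7832.
Check integrality: r = 176 ∈ Z ✓, b = 7832 ∈ Z ✓.
(These identities are necessary conditions: they determine r and b for any design with these parameters, but do not by themselves prove that one exists.)

r = 176, b = 7832.


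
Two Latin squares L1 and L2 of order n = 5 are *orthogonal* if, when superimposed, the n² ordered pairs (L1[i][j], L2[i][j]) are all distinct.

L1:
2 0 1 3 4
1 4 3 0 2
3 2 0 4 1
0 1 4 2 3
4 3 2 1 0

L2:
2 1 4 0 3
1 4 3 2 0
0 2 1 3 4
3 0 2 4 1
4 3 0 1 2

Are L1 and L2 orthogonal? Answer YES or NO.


Form the n² = 25 superimposed pairs (L1[i][j], L2[i][j]), row by row (rows and columns indexed from 0):
row 0: (2,2) (0,1) (1,4) (3,0) (4,3)
row 1: (1,1) (4,4) (3,3) (0,2) (2,0)
row 2: (3,0) (2,2) (0,1) (4,3) (1,4)
row 3: (0,3) (1,0) (4,2) (2,4) (3,1)
row 4: (4,4) (3,3) (2,0) (1,1) (0,2)
Orthogonality requires all 25 pairs distinct.
But the pair (3,0) repeats: cell (0,3) has L1 = 3, L2 = 0, and cell (2,0) has L1 = 3, L2 = 0.
A repeated pair means some other pair never occurs (only 15 distinct pairs out of 25), so the squares are not orthogonal.
Conclusion: NO.

NO


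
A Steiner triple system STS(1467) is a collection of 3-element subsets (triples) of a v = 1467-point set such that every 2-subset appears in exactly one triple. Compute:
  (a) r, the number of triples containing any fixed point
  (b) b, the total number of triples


An STS(v) is a 2-(v, 3, 1) BIBD: block size k = 3, λ = 1.
Replication: r(k − 1) = λ(v − 1) ⇒ r·2 = 1467 − 1 = 1466 ⇒ r = 733.
Block count: b = v(v − 1)/6 = 1467·1466/6 = 2150622/6 = 358437.
(Check via bk = vr: 358437·3 = 1075311 = 1467·733 = 1075311 ✓.)

r = 733, b = 358437.


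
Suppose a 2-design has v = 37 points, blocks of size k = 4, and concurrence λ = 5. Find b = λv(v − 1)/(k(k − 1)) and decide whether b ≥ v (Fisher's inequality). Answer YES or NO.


r = λ(v − 1)/(k − 1) = 5·36/3 = 60.
b = vr/k = 37·60/4 = 555.
Fisher's inequality: b ≥ v ⇔ 555 ≥ 37? YES.

YES


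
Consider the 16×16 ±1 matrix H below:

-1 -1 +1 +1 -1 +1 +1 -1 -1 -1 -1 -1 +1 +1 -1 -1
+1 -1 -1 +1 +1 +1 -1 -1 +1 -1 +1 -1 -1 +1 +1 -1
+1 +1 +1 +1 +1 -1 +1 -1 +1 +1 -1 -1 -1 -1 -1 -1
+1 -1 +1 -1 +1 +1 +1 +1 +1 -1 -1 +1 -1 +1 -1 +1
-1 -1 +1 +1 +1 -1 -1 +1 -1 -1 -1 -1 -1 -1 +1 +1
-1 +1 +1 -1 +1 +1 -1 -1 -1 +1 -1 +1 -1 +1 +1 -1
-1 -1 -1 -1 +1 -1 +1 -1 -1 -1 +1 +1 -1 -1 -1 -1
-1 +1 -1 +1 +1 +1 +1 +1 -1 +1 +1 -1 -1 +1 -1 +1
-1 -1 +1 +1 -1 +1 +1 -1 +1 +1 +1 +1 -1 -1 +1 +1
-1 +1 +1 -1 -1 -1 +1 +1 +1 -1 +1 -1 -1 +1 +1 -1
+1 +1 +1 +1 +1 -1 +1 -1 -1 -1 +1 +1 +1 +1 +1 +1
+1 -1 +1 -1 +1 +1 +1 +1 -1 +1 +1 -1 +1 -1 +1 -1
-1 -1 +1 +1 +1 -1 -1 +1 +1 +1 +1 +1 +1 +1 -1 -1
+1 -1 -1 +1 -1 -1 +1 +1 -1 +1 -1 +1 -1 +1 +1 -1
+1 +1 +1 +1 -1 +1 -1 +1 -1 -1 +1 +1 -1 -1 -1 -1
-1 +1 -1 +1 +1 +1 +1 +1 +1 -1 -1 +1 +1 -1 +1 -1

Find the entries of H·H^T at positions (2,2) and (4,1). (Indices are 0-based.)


Row 1 of H: [1, -1, -1, 1, 1, 1, -1, -1, 1, -1, 1, -1, -1, 1, 1, -1].
Row 2 of H: [1, 1, 1, 1, 1, -1, 1, -1, 1, 1, -1, -1, -1, -1, -1, -1].
Row 4 of H: [-1, -1, 1, 1, 1, -1, -1, 1, -1, -1, -1, -1, -1, -1, 1, 1].
(H·H^T)[2][2] = Σ_j H[2][j]·H[2][j] = (1)² + (1)² + (1)² + (1)² + (1)² + (-1)² + (1)² + (-1)² + (1)² + (1)² + (-1)² + (-1)² + (-1)² + (-1)² + (-1)² + (-1)² = 1 + 1 + 1 + 1 + 1 + 1 + 1 + 1 + 1 + 1 + 1 + 1 + 1 + 1 + 1 + 1 = 16.
(H·H^T)[4][1] = Σ_j H[4][j]·H[1][j] = (-1)·(1) + (-1)·(-1) + (1)·(-1) + (1)·(1) + (1)·(1) + (-1)·(1) + (-1)·(-1) + (1)·(-1) + (-1)·(1) + (-1)·(-1) + (-1)·(1) + (-1)·(-1) + (-1)·(-1) + (-1)·(1) + (1)·(1) + (1)·(-1) = -1 + 1 + -1 + 1 + 1 + -1 + 1 + -1 + -1 + 1 + -1 + 1 + 1 + -1 + 1 + -1 = 0.
So rows 4 and 1 are orthogonal; the diagonal entry equals n = 16.

(2,2) entry = 16; (4,1) entry = 0.


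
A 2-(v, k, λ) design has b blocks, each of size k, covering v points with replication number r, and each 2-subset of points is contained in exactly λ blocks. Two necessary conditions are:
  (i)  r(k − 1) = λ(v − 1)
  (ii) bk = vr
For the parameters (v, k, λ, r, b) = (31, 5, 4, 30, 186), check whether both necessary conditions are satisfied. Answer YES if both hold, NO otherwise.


Condition (i): r(k − 1) = 30·4 = 120; λ(v − 1) = 4·30 = 120. Match? YES.
Condition (ii): bk = 186·5 = 930; vr = 31·30 = 930. Match? YES.
Both conditions hold? YES.

YES
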